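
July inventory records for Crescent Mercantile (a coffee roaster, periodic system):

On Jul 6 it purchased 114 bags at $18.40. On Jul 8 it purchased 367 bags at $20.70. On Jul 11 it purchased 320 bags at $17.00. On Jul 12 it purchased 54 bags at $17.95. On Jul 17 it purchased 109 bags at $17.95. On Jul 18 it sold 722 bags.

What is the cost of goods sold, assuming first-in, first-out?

Jul 18, 722 sold [FIFO — oldest first]: 114 @ $18.40 + 367 @ $20.70 + 241 @ $17.00 = $13,791.50
Ending inventory: 79 @ $17.00 + 54 @ $17.95 + 109 @ $17.95 = $4,268.85

COGS = $13,791.50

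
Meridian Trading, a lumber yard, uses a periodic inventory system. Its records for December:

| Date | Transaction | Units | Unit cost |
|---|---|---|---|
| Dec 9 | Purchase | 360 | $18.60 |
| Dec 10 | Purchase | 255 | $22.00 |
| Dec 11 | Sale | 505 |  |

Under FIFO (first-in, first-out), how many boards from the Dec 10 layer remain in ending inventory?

Dec 11, 505 sold [FIFO — oldest first]: 360 @ $18.60 + 145 @ $22.00 = $9,886.00
Ending inventory: 110 @ $22.00 = $2,420.00

110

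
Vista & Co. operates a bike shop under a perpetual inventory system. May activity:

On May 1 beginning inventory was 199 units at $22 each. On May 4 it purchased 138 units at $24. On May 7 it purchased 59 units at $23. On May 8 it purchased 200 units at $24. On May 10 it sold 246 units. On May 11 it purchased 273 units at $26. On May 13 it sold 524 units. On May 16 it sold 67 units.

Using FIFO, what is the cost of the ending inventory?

May 10, 246 sold [FIFO — oldest first]: 199 @ $22 + 47 @ $24 = $5,506
May 13, 524 sold [FIFO — oldest first]: 91 @ $24 + 59 @ $23 + 200 @ $24 + 174 @ $26 = $12,865
May 16, 67 sold [FIFO — oldest first]: 67 @ $26 = $1,742
Total COGS = $5,506 + $12,865 + $1,742 = $20,113
Ending inventory: 32 @ $26 = $832

Ending inventory = $832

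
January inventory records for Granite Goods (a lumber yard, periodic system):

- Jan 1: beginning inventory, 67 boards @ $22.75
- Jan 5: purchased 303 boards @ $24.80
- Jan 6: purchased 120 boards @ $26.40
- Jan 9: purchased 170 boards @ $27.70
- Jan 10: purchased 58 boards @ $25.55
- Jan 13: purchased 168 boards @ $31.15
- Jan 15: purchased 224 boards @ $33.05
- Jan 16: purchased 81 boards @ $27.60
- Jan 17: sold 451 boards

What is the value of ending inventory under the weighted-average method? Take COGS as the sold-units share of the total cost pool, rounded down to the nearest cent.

Jan 17, sell 451: 451/1191 × $33,269.55 → $12,598.29
Ending inventory (cost pool remaining) = $20,671.26

Ending inventory = $20,671.26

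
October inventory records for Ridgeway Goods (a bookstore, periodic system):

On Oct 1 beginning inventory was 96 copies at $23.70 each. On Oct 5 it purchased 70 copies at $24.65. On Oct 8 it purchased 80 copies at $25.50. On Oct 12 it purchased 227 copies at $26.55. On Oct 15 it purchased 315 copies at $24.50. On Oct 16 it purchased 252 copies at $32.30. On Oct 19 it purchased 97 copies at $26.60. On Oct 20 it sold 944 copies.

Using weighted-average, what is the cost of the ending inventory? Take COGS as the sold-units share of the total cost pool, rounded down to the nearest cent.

Oct 20, sell 944: 944/1137 × $30,504.85 → $25,326.80
Ending inventory (cost pool remaining) = $5,178.05

Ending inventory = $5,178.05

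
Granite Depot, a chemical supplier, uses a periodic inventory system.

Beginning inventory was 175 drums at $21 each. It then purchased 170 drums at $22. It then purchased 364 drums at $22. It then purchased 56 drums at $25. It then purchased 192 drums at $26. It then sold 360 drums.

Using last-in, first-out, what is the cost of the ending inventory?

Ending inventory = $12,959

Sale 1 (360) [LIFO — newest first]: 192 @ $26 + 56 @ $25 + 112 @ $22 = $8,856
Ending inventory: 175 @ $21 + 170 @ $22 + 252 @ $22 = $12,959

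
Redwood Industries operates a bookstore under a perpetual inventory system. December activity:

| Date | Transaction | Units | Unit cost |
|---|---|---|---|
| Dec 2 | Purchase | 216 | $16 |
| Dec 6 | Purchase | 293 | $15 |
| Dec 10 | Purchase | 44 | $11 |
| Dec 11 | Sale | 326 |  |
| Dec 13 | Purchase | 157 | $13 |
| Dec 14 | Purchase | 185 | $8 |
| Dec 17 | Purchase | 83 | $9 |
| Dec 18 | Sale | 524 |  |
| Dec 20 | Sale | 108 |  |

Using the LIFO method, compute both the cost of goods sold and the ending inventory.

COGS = $12,283; ending inventory = $320

Dec 11, 326 sold [LIFO — newest first]: 44 @ $11 + 282 @ $15 = $4,714
Dec 18, 524 sold [LIFO — newest first]: 83 @ $9 + 185 @ $8 + 157 @ $13 + 11 @ $15 + 88 @ $16 = $5,841
Dec 20, 108 sold [LIFO — newest first]: 108 @ $16 = $1,728
Total COGS = $4,714 + $5,841 + $1,728 = $12,283
Ending inventory: 20 @ $16 = $320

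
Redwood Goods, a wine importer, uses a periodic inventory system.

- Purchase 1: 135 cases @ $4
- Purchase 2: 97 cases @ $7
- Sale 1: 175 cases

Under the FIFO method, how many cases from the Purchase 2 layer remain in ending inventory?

Sale 1 (175) [FIFO — oldest first]: 135 @ $4 + 40 @ $7 = $820
Ending inventory: 57 @ $7 = $399

57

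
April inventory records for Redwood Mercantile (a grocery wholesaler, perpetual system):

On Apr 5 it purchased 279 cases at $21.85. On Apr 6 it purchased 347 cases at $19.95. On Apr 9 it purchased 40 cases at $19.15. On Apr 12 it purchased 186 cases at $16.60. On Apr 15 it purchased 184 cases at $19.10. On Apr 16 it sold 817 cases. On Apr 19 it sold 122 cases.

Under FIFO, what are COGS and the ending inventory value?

COGS = $18,534.10; ending inventory = $1,852.70

Apr 16, 817 sold [FIFO — oldest first]: 279 @ $21.85 + 347 @ $19.95 + 40 @ $19.15 + 151 @ $16.60 = $16,291.40
Apr 19, 122 sold [FIFO — oldest first]: 35 @ $16.60 + 87 @ $19.10 = $2,242.70
Total COGS = $16,291.40 + $2,242.70 = $18,534.10
Ending inventory: 97 @ $19.10 = $1,852.70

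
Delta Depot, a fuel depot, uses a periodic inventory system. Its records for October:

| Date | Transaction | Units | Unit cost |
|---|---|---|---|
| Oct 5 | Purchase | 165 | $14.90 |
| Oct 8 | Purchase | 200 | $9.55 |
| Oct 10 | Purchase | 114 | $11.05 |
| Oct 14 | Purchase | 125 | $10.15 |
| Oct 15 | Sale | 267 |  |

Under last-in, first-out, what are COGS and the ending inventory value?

COGS = $2,795.85; ending inventory = $4,101.10

Oct 15, 267 sold [LIFO — newest first]: 125 @ $10.15 + 114 @ $11.05 + 28 @ $9.55 = $2,795.85
Ending inventory: 165 @ $14.90 + 172 @ $9.55 = $4,101.10
Check: goods available $6,896.95 = COGS $2,795.85 + ending $4,101.10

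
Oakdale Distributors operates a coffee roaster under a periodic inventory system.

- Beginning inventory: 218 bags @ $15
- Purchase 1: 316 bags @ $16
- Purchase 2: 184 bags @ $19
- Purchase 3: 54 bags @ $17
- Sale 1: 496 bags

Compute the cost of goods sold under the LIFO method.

Sale 1 (496) [LIFO — newest first]: 54 @ $17 + 184 @ $19 + 258 @ $16 = $8,542
Ending inventory: 218 @ $15 + 58 @ $16 = $4,198

COGS = $8,542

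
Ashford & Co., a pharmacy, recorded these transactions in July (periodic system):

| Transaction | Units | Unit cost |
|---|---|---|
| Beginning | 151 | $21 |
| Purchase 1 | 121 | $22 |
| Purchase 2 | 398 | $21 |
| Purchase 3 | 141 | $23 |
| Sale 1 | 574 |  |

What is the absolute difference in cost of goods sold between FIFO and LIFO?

$196

FIFO COGS: 151 @ $21 + 121 @ $22 + 302 @ $21 = $12,175
LIFO COGS: 141 @ $23 + 398 @ $21 + 35 @ $22 = $12,371
Difference = |$12,175 − $12,371| = $196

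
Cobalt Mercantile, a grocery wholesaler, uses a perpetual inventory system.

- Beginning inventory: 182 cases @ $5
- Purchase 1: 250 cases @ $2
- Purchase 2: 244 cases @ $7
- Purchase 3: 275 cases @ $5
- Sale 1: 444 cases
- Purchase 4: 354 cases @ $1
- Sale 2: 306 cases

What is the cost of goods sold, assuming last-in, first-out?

COGS = $2,864

Sale 1 (444) [LIFO — newest first]: 275 @ $5 + 169 @ $7 = $2,558
Sale 2 (306) [LIFO — newest first]: 306 @ $1 = $306
Total COGS = $2,558 + $306 = $2,864
Ending inventory: 182 @ $5 + 250 @ $2 + 75 @ $7 + 48 @ $1 = $1,983
Check: goods available $4,847 = COGS $2,864 + ending $1,983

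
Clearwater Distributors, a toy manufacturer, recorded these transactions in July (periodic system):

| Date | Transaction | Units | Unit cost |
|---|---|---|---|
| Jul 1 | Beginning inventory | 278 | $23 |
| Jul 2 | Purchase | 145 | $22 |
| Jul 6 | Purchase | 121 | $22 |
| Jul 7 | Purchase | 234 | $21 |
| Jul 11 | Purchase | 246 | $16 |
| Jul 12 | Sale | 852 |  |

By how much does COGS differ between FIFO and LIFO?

FIFO COGS: 278 @ $23 + 145 @ $22 + 121 @ $22 + 234 @ $21 + 74 @ $16 = $18,344
LIFO COGS: 246 @ $16 + 234 @ $21 + 121 @ $22 + 145 @ $22 + 106 @ $23 = $17,140
Difference = |$18,344 − $17,140| = $1,204

$1,204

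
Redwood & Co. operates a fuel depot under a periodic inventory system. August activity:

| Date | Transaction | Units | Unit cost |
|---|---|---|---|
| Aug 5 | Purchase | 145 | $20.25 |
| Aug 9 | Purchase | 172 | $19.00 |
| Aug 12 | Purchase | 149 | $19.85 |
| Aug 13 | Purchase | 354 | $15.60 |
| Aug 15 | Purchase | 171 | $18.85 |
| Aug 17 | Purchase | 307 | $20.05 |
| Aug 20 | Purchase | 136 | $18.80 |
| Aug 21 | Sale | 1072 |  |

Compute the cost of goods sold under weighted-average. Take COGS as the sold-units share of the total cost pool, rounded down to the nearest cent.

COGS = $19,899.87

Aug 21, sell 1072: 1072/1434 × $26,619.80 → $19,899.87
Ending inventory (cost pool remaining) = $6,719.93
Check: goods available $26,619.80 = COGS $19,899.87 + ending $6,719.93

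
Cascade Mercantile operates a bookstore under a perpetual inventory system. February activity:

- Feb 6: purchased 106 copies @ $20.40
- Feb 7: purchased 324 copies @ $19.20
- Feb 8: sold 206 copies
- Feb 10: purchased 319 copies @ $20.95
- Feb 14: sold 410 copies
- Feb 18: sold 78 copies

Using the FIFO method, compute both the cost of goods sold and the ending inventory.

Feb 8, 206 sold [FIFO — oldest first]: 106 @ $20.40 + 100 @ $19.20 = $4,082.40
Feb 14, 410 sold [FIFO — oldest first]: 224 @ $19.20 + 186 @ $20.95 = $8,197.50
Feb 18, 78 sold [FIFO — oldest first]: 78 @ $20.95 = $1,634.10
Total COGS = $4,082.40 + $8,197.50 + $1,634.10 = $13,914.00
Ending inventory: 55 @ $20.95 = $1,152.25

COGS = $13,914.00; ending inventory = $1,152.25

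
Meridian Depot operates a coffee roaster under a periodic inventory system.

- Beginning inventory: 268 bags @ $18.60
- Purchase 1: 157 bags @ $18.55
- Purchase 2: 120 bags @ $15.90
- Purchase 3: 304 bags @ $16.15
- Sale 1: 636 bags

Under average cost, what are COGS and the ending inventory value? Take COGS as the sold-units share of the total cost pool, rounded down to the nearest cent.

COGS = $11,023.06; ending inventory = $3,691.69

Sale 1, sell 636: 636/849 × $14,714.75 → $11,023.06
Ending inventory (cost pool remaining) = $3,691.69
Check: goods available $14,714.75 = COGS $11,023.06 + ending $3,691.69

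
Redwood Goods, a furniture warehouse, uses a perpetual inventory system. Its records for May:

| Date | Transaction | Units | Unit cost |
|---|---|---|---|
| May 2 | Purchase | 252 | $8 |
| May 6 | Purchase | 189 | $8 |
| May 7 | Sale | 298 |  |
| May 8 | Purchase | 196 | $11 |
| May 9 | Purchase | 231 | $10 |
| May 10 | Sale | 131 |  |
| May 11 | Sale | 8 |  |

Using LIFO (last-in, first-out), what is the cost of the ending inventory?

Ending inventory = $4,220

May 7, 298 sold [LIFO — newest first]: 189 @ $8 + 109 @ $8 = $2,384
May 10, 131 sold [LIFO — newest first]: 131 @ $10 = $1,310
May 11, 8 sold [LIFO — newest first]: 8 @ $10 = $80
Total COGS = $2,384 + $1,310 + $80 = $3,774
Ending inventory: 143 @ $8 + 196 @ $11 + 92 @ $10 = $4,220
Check: goods available $7,994 = COGS $3,774 + ending $4,220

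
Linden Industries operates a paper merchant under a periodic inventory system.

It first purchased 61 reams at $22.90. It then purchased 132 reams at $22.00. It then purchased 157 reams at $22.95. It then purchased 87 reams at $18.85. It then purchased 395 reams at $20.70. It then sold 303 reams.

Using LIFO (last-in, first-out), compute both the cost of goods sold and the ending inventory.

COGS = $6,272.10; ending inventory = $11,448.40

Sale 1 (303) [LIFO — newest first]: 303 @ $20.70 = $6,272.10
Ending inventory: 61 @ $22.90 + 132 @ $22.00 + 157 @ $22.95 + 87 @ $18.85 + 92 @ $20.70 = $11,448.40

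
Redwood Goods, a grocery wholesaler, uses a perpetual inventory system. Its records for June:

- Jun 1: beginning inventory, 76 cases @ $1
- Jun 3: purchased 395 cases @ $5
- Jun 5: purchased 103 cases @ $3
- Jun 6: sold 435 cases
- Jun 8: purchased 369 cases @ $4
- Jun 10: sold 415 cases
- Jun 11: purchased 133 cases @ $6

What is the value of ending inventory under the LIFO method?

Jun 6, 435 sold [LIFO — newest first]: 103 @ $3 + 332 @ $5 = $1,969
Jun 10, 415 sold [LIFO — newest first]: 369 @ $4 + 46 @ $5 = $1,706
Total COGS = $1,969 + $1,706 = $3,675
Ending inventory: 76 @ $1 + 17 @ $5 + 133 @ $6 = $959

Ending inventory = $959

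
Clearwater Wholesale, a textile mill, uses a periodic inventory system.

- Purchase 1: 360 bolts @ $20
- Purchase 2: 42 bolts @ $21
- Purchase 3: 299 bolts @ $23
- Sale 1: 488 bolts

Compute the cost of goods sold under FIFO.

Sale 1 (488) [FIFO — oldest first]: 360 @ $20 + 42 @ $21 + 86 @ $23 = $10,060
Ending inventory: 213 @ $23 = $4,899

COGS = $10,060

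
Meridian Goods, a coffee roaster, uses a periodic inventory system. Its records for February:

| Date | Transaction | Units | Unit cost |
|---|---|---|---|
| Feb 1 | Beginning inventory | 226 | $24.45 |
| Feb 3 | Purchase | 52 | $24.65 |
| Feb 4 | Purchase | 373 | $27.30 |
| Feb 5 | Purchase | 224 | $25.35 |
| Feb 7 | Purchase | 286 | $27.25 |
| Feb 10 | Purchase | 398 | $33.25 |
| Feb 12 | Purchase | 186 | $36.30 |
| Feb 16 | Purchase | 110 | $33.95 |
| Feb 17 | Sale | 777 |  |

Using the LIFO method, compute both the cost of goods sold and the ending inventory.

Feb 17, 777 sold [LIFO — newest first]: 110 @ $33.95 + 186 @ $36.30 + 398 @ $33.25 + 83 @ $27.25 = $25,981.55
Ending inventory: 226 @ $24.45 + 52 @ $24.65 + 373 @ $27.30 + 224 @ $25.35 + 203 @ $27.25 = $28,200.55

COGS = $25,981.55; ending inventory = $28,200.55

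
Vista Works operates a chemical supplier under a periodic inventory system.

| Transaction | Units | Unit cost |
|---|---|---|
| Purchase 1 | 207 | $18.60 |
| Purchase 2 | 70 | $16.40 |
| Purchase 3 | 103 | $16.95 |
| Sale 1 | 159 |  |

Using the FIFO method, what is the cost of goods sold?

COGS = $2,957.40

Sale 1 (159) [FIFO — oldest first]: 159 @ $18.60 = $2,957.40
Ending inventory: 48 @ $18.60 + 70 @ $16.40 + 103 @ $16.95 = $3,786.65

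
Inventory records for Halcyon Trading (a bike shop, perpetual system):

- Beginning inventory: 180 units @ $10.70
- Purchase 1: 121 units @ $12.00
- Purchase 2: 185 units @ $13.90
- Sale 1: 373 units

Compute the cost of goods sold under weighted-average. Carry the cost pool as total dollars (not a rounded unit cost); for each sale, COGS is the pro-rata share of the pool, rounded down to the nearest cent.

After Beginning: 180 on hand, pool $1,926.00 (≈ $10.7000 each)
After Purchase 1: 301 on hand, pool $3,378.00 (≈ $11.2226 each)
After Purchase 2: 486 on hand, pool $5,949.50 (≈ $12.2418 each)
Sale 1, sell 373: 373/486 × $5,949.50 → $4,566.18
Ending inventory (cost pool remaining) = $1,383.32

COGS = $4,566.18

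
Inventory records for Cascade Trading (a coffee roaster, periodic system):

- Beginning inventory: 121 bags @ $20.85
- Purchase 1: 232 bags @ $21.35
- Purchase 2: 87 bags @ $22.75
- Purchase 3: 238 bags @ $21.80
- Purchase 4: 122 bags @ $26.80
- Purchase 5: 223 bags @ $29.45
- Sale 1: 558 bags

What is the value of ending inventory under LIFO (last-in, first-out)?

Sale 1 (558) [LIFO — newest first]: 223 @ $29.45 + 122 @ $26.80 + 213 @ $21.80 = $14,480.35
Ending inventory: 121 @ $20.85 + 232 @ $21.35 + 87 @ $22.75 + 25 @ $21.80 = $10,000.30

Ending inventory = $10,000.30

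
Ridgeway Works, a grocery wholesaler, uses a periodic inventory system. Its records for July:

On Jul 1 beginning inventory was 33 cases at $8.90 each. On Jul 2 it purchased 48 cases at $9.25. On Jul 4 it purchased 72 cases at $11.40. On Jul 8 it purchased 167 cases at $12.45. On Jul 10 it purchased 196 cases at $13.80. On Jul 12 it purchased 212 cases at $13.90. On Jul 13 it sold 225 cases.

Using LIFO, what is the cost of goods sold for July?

COGS = $3,126.20

Jul 13, 225 sold [LIFO — newest first]: 212 @ $13.90 + 13 @ $13.80 = $3,126.20
Ending inventory: 33 @ $8.90 + 48 @ $9.25 + 72 @ $11.40 + 167 @ $12.45 + 183 @ $13.80 = $6,163.05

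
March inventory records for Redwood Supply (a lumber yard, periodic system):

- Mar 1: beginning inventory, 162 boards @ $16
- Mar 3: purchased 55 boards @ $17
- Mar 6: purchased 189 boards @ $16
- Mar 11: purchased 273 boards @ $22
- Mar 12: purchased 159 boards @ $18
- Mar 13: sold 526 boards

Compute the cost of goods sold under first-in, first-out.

COGS = $9,191

Mar 13, 526 sold [FIFO — oldest first]: 162 @ $16 + 55 @ $17 + 189 @ $16 + 120 @ $22 = $9,191
Ending inventory: 153 @ $22 + 159 @ $18 = $6,228
Check: goods available $15,419 = COGS $9,191 + ending $6,228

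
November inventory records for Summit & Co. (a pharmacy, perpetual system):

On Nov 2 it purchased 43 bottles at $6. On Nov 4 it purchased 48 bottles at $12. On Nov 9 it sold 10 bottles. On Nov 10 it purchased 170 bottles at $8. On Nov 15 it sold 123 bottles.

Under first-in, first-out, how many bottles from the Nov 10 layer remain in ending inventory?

Nov 9, 10 sold [FIFO — oldest first]: 10 @ $6 = $60
Nov 15, 123 sold [FIFO — oldest first]: 33 @ $6 + 48 @ $12 + 42 @ $8 = $1,110
Total COGS = $60 + $1,110 = $1,170
Ending inventory: 128 @ $8 = $1,024

128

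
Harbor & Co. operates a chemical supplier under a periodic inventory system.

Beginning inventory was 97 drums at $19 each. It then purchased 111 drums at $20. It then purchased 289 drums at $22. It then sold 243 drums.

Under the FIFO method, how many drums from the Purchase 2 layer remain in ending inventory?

254

Sale 1 (243) [FIFO — oldest first]: 97 @ $19 + 111 @ $20 + 35 @ $22 = $4,833
Ending inventory: 254 @ $22 = $5,588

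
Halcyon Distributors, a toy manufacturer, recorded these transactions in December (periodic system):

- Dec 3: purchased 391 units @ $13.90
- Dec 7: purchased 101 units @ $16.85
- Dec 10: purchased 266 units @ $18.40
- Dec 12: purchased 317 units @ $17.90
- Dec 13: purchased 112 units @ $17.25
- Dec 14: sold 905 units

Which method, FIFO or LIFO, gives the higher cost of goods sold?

FIFO COGS: 391 @ $13.90 + 101 @ $16.85 + 266 @ $18.40 + 147 @ $17.90 = $14,662.45
LIFO COGS: 112 @ $17.25 + 317 @ $17.90 + 266 @ $18.40 + 101 @ $16.85 + 109 @ $13.90 = $15,717.65

LIFO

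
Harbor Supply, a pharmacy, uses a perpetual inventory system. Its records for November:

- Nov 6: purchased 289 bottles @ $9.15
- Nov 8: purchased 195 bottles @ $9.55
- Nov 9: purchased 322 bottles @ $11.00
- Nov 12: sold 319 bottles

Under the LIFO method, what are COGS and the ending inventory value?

COGS = $3,509.00; ending inventory = $4,539.60

Nov 12, 319 sold [LIFO — newest first]: 319 @ $11.00 = $3,509.00
Ending inventory: 289 @ $9.15 + 195 @ $9.55 + 3 @ $11.00 = $4,539.60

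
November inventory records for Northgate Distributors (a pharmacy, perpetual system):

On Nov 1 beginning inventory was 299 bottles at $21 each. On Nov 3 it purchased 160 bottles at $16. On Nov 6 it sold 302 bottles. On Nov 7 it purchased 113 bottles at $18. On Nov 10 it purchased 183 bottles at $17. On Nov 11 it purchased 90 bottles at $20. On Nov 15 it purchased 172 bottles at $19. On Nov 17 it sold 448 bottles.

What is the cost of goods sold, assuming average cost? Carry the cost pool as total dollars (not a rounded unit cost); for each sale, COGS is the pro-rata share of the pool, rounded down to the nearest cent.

COGS = $14,109.18

After Nov 1: 299 on hand, pool $6,279.00 (≈ $21.0000 each)
After Nov 3: 459 on hand, pool $8,839.00 (≈ $19.2571 each)
Nov 6, sell 302: 302/459 × $8,839.00 → $5,815.63
After Nov 7: 270 on hand, pool $5,057.37 (≈ $18.7310 each)
After Nov 10: 453 on hand, pool $8,168.37 (≈ $18.0317 each)
After Nov 11: 543 on hand, pool $9,968.37 (≈ $18.3580 each)
After Nov 15: 715 on hand, pool $13,236.37 (≈ $18.5124 each)
Nov 17, sell 448: 448/715 × $13,236.37 → $8,293.55
Total COGS = $5,815.63 + $8,293.55 = $14,109.18
Ending inventory (cost pool remaining) = $4,942.82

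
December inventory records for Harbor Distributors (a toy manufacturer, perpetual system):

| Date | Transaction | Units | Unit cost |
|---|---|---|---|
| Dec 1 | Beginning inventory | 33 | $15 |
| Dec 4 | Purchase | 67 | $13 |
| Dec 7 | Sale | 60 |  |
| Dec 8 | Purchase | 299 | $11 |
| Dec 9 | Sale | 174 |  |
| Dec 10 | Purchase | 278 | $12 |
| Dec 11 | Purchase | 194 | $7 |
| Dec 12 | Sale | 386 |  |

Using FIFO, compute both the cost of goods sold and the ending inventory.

Dec 7, 60 sold [FIFO — oldest first]: 33 @ $15 + 27 @ $13 = $846
Dec 9, 174 sold [FIFO — oldest first]: 40 @ $13 + 134 @ $11 = $1,994
Dec 12, 386 sold [FIFO — oldest first]: 165 @ $11 + 221 @ $12 = $4,467
Total COGS = $846 + $1,994 + $4,467 = $7,307
Ending inventory: 57 @ $12 + 194 @ $7 = $2,042

COGS = $7,307; ending inventory = $2,042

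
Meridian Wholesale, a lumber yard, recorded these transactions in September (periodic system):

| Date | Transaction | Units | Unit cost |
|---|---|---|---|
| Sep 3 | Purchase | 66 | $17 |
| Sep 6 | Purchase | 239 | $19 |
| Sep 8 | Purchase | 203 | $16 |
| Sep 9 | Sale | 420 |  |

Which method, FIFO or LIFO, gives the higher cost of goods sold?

FIFO

FIFO COGS: 66 @ $17 + 239 @ $19 + 115 @ $16 = $7,503
LIFO COGS: 203 @ $16 + 217 @ $19 = $7,371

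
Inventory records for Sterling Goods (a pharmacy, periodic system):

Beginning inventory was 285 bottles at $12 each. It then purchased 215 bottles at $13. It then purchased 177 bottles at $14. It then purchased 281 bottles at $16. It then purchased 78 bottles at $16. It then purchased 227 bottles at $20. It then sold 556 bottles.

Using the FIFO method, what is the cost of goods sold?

Sale 1 (556) [FIFO — oldest first]: 285 @ $12 + 215 @ $13 + 56 @ $14 = $6,999
Ending inventory: 121 @ $14 + 281 @ $16 + 78 @ $16 + 227 @ $20 = $11,978

COGS = $6,999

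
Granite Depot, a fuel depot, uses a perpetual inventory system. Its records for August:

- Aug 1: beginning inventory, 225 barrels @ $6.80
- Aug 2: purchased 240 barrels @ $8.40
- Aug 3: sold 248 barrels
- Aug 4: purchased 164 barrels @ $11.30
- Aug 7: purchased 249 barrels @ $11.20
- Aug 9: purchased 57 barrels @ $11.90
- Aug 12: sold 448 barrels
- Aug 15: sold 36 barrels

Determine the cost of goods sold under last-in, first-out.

Aug 3, 248 sold [LIFO — newest first]: 240 @ $8.40 + 8 @ $6.80 = $2,070.40
Aug 12, 448 sold [LIFO — newest first]: 57 @ $11.90 + 249 @ $11.20 + 142 @ $11.30 = $5,071.70
Aug 15, 36 sold [LIFO — newest first]: 22 @ $11.30 + 14 @ $6.80 = $343.80
Total COGS = $2,070.40 + $5,071.70 + $343.80 = $7,485.90
Ending inventory: 203 @ $6.80 = $1,380.40

COGS = $7,485.90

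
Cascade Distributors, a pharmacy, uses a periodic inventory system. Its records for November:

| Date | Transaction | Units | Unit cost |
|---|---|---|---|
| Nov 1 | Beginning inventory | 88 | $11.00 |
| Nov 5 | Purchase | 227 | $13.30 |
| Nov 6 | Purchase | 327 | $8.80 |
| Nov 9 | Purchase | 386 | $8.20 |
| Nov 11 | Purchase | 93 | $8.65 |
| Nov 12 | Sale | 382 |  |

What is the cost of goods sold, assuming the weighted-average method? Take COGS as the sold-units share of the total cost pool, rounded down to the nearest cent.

COGS = $3,691.99

Nov 12, sell 382: 382/1121 × $10,834.35 → $3,691.99
Ending inventory (cost pool remaining) = $7,142.36
Check: goods available $10,834.35 = COGS $3,691.99 + ending $7,142.36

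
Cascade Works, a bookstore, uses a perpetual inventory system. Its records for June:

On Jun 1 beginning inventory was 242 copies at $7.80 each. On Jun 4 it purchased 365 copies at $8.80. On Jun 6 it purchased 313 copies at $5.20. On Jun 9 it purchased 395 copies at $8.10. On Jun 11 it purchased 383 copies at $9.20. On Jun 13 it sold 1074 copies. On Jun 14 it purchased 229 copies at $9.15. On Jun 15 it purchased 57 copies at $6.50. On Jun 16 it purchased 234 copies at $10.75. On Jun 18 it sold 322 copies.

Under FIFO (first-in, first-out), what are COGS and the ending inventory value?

COGS = $10,671.90; ending inventory = $7,759.75

Jun 13, 1074 sold [FIFO — oldest first]: 242 @ $7.80 + 365 @ $8.80 + 313 @ $5.20 + 154 @ $8.10 = $7,974.60
Jun 18, 322 sold [FIFO — oldest first]: 241 @ $8.10 + 81 @ $9.20 = $2,697.30
Total COGS = $7,974.60 + $2,697.30 = $10,671.90
Ending inventory: 302 @ $9.20 + 229 @ $9.15 + 57 @ $6.50 + 234 @ $10.75 = $7,759.75
Check: goods available $18,431.65 = COGS $10,671.90 + ending $7,759.75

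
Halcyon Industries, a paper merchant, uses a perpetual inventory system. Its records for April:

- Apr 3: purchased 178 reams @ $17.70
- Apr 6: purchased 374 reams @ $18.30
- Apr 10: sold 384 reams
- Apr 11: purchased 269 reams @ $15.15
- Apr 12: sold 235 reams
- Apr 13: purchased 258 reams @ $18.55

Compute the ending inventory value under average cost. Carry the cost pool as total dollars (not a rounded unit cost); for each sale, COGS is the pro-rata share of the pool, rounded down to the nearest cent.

Ending inventory = $8,075.80

After Apr 3: 178 on hand, pool $3,150.60 (≈ $17.7000 each)
After Apr 6: 552 on hand, pool $9,994.80 (≈ $18.1065 each)
Apr 10, sell 384: 384/552 × $9,994.80 → $6,952.90
After Apr 11: 437 on hand, pool $7,117.25 (≈ $16.2866 each)
Apr 12, sell 235: 235/437 × $7,117.25 → $3,827.35
After Apr 13: 460 on hand, pool $8,075.80 (≈ $17.5561 each)
Total COGS = $6,952.90 + $3,827.35 = $10,780.25
Ending inventory (cost pool remaining) = $8,075.80
Check: goods available $18,856.05 = COGS $10,780.25 + ending $8,075.80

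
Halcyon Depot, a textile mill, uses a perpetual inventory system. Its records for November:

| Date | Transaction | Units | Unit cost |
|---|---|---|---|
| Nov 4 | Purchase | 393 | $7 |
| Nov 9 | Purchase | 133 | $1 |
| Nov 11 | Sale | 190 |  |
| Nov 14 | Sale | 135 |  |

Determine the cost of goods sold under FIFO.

Nov 11, 190 sold [FIFO — oldest first]: 190 @ $7 = $1,330
Nov 14, 135 sold [FIFO — oldest first]: 135 @ $7 = $945
Total COGS = $1,330 + $945 = $2,275
Ending inventory: 68 @ $7 + 133 @ $1 = $609

COGS = $2,275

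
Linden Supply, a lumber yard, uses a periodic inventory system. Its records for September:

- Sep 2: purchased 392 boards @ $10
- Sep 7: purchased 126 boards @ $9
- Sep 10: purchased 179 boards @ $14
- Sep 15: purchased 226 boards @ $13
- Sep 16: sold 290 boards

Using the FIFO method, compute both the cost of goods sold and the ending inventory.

COGS = $2,900; ending inventory = $7,598

Sep 16, 290 sold [FIFO — oldest first]: 290 @ $10 = $2,900
Ending inventory: 102 @ $10 + 126 @ $9 + 179 @ $14 + 226 @ $13 = $7,598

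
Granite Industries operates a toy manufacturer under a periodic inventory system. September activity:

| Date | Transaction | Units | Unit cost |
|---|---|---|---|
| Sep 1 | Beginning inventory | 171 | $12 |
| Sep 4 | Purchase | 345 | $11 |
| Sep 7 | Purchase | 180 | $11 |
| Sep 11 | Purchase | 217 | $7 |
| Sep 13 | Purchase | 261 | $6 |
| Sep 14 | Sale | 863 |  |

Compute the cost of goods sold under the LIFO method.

COGS = $7,320

Sep 14, 863 sold [LIFO — newest first]: 261 @ $6 + 217 @ $7 + 180 @ $11 + 205 @ $11 = $7,320
Ending inventory: 171 @ $12 + 140 @ $11 = $3,592
Check: goods available $10,912 = COGS $7,320 + ending $3,592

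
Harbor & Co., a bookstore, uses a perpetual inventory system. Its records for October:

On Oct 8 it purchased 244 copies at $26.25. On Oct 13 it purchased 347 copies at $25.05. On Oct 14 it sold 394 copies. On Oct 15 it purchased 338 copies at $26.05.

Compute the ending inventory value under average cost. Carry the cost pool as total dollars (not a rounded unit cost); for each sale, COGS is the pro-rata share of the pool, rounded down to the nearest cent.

After Oct 8: 244 on hand, pool $6,405.00 (≈ $26.2500 each)
After Oct 13: 591 on hand, pool $15,097.35 (≈ $25.5454 each)
Oct 14, sell 394: 394/591 × $15,097.35 → $10,064.90
After Oct 15: 535 on hand, pool $13,837.35 (≈ $25.8642 each)
Ending inventory (cost pool remaining) = $13,837.35

Ending inventory = $13,837.35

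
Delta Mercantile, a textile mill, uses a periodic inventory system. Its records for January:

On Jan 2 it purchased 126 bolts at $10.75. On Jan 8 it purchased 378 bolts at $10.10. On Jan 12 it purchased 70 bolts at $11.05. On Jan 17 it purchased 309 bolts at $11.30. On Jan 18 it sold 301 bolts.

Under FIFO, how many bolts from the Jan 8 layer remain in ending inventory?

203

Jan 18, 301 sold [FIFO — oldest first]: 126 @ $10.75 + 175 @ $10.10 = $3,122.00
Ending inventory: 203 @ $10.10 + 70 @ $11.05 + 309 @ $11.30 = $6,315.50
Check: goods available $9,437.50 = COGS $3,122.00 + ending $6,315.50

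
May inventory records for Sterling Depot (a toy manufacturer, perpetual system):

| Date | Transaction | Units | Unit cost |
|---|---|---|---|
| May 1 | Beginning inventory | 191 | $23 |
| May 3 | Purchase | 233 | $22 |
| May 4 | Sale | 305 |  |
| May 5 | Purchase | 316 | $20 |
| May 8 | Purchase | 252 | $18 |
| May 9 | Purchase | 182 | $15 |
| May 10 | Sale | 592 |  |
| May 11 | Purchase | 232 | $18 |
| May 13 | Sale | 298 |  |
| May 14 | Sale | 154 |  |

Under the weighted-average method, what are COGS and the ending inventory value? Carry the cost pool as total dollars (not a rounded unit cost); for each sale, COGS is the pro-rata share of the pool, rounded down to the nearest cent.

After May 1: 191 on hand, pool $4,393.00 (≈ $23.0000 each)
After May 3: 424 on hand, pool $9,519.00 (≈ $22.4505 each)
May 4, sell 305: 305/424 × $9,519.00 → $6,847.39
After May 5: 435 on hand, pool $8,991.61 (≈ $20.6704 each)
After May 8: 687 on hand, pool $13,527.61 (≈ $19.6908 each)
After May 9: 869 on hand, pool $16,257.61 (≈ $18.7084 each)
May 10, sell 592: 592/869 × $16,257.61 → $11,075.37
After May 11: 509 on hand, pool $9,358.24 (≈ $18.3855 each)
May 13, sell 298: 298/509 × $9,358.24 → $5,478.89
May 14, sell 154: 154/211 × $3,879.35 → $2,831.37
Total COGS = $6,847.39 + $11,075.37 + $5,478.89 + $2,831.37 = $26,233.02
Ending inventory (cost pool remaining) = $1,047.98
Check: goods available $27,281.00 = COGS $26,233.02 + ending $1,047.98

COGS = $26,233.02; ending inventory = $1,047.98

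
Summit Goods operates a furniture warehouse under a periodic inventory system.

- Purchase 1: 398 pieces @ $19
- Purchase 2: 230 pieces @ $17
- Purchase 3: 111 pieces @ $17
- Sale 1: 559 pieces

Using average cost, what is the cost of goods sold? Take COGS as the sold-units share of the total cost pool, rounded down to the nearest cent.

Sale 1, sell 559: 559/739 × $13,359.00 → $10,105.11
Ending inventory (cost pool remaining) = $3,253.89

COGS = $10,105.11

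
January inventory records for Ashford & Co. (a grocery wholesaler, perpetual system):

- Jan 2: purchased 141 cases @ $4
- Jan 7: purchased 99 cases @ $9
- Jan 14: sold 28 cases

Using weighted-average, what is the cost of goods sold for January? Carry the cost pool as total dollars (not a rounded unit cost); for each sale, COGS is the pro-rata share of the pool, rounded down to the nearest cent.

COGS = $169.75

After Jan 2: 141 on hand, pool $564.00 (≈ $4.0000 each)
After Jan 7: 240 on hand, pool $1,455.00 (≈ $6.0625 each)
Jan 14, sell 28: 28/240 × $1,455.00 → $169.75
Ending inventory (cost pool remaining) = $1,285.25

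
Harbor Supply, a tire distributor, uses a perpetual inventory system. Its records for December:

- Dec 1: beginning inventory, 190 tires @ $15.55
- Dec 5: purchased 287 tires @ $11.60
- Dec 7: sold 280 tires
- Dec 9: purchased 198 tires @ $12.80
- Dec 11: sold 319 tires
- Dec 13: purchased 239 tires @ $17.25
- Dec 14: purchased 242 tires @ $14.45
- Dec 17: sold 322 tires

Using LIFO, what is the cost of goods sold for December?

Dec 7, 280 sold [LIFO — newest first]: 280 @ $11.60 = $3,248.00
Dec 11, 319 sold [LIFO — newest first]: 198 @ $12.80 + 7 @ $11.60 + 114 @ $15.55 = $4,388.30
Dec 17, 322 sold [LIFO — newest first]: 242 @ $14.45 + 80 @ $17.25 = $4,876.90
Total COGS = $3,248.00 + $4,388.30 + $4,876.90 = $12,513.20
Ending inventory: 76 @ $15.55 + 159 @ $17.25 = $3,924.55

COGS = $12,513.20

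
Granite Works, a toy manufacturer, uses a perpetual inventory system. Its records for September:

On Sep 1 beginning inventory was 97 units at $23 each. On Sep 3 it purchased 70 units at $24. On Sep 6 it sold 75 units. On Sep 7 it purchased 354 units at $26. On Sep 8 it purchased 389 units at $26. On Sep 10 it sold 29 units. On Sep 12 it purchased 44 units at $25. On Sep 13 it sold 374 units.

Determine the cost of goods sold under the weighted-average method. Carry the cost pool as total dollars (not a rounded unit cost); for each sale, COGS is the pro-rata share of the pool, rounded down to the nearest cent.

COGS = $12,105.98

After Sep 1: 97 on hand, pool $2,231.00 (≈ $23.0000 each)
After Sep 3: 167 on hand, pool $3,911.00 (≈ $23.4192 each)
Sep 6, sell 75: 75/167 × $3,911.00 → $1,756.43
After Sep 7: 446 on hand, pool $11,358.57 (≈ $25.4676 each)
After Sep 8: 835 on hand, pool $21,472.57 (≈ $25.7157 each)
Sep 10, sell 29: 29/835 × $21,472.57 → $745.75
After Sep 12: 850 on hand, pool $21,826.82 (≈ $25.6786 each)
Sep 13, sell 374: 374/850 × $21,826.82 → $9,603.80
Total COGS = $1,756.43 + $745.75 + $9,603.80 = $12,105.98
Ending inventory (cost pool remaining) = $12,223.02
Check: goods available $24,329.00 = COGS $12,105.98 + ending $12,223.02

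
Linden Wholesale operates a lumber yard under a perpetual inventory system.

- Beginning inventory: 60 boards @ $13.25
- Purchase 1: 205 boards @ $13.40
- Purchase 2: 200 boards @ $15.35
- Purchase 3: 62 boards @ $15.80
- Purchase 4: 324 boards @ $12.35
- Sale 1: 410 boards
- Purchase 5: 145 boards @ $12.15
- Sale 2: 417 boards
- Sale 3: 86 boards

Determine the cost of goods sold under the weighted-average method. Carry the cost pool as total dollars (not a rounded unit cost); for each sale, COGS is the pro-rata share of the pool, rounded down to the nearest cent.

COGS = $12,254.30

After Beginning: 60 on hand, pool $795.00 (≈ $13.2500 each)
After Purchase 1: 265 on hand, pool $3,542.00 (≈ $13.3660 each)
After Purchase 2: 465 on hand, pool $6,612.00 (≈ $14.2194 each)
After Purchase 3: 527 on hand, pool $7,591.60 (≈ $14.4053 each)
After Purchase 4: 851 on hand, pool $11,593.00 (≈ $13.6228 each)
Sale 1, sell 410: 410/851 × $11,593.00 → $5,585.34
After Purchase 5: 586 on hand, pool $7,769.41 (≈ $13.2584 each)
Sale 2, sell 417: 417/586 × $7,769.41 → $5,528.74
Sale 3, sell 86: 86/169 × $2,240.67 → $1,140.22
Total COGS = $5,585.34 + $5,528.74 + $1,140.22 = $12,254.30
Ending inventory (cost pool remaining) = $1,100.45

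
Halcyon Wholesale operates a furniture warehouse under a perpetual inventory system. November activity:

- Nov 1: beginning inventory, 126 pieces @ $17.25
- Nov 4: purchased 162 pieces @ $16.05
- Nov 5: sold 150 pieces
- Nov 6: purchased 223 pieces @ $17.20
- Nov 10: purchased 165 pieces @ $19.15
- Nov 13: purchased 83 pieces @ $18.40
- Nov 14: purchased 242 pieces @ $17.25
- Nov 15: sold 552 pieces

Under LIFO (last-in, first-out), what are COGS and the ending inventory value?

Nov 5, 150 sold [LIFO — newest first]: 150 @ $16.05 = $2,407.50
Nov 15, 552 sold [LIFO — newest first]: 242 @ $17.25 + 83 @ $18.40 + 165 @ $19.15 + 62 @ $17.20 = $9,927.85
Total COGS = $2,407.50 + $9,927.85 = $12,335.35
Ending inventory: 126 @ $17.25 + 12 @ $16.05 + 161 @ $17.20 = $5,135.30
Check: goods available $17,470.65 = COGS $12,335.35 + ending $5,135.30

COGS = $12,335.35; ending inventory = $5,135.30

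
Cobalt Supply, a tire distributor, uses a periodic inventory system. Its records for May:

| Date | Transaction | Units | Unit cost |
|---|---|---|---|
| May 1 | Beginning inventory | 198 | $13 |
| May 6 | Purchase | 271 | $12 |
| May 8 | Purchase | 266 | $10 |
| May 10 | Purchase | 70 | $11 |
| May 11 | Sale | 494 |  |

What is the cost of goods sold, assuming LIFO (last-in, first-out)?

COGS = $5,326

May 11, 494 sold [LIFO — newest first]: 70 @ $11 + 266 @ $10 + 158 @ $12 = $5,326
Ending inventory: 198 @ $13 + 113 @ $12 = $3,930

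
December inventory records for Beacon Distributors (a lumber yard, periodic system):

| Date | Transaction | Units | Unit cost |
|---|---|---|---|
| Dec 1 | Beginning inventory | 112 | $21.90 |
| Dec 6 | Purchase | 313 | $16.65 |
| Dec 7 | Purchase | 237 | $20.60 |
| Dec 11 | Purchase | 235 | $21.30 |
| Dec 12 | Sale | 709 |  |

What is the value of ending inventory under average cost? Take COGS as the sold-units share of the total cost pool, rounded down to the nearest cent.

Ending inventory = $3,678.67

Dec 12, sell 709: 709/897 × $17,551.95 → $13,873.28
Ending inventory (cost pool remaining) = $3,678.67
Check: goods available $17,551.95 = COGS $13,873.28 + ending $3,678.67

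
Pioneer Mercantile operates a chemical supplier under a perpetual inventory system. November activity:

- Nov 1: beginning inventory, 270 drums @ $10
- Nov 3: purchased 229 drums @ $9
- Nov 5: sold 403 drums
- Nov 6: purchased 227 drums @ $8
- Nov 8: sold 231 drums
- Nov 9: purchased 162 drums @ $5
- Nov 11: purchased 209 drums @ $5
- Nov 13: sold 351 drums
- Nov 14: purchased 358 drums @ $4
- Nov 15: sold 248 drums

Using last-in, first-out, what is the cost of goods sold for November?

COGS = $8,404

Nov 5, 403 sold [LIFO — newest first]: 229 @ $9 + 174 @ $10 = $3,801
Nov 8, 231 sold [LIFO — newest first]: 227 @ $8 + 4 @ $10 = $1,856
Nov 13, 351 sold [LIFO — newest first]: 209 @ $5 + 142 @ $5 = $1,755
Nov 15, 248 sold [LIFO — newest first]: 248 @ $4 = $992
Total COGS = $3,801 + $1,856 + $1,755 + $992 = $8,404
Ending inventory: 92 @ $10 + 20 @ $5 + 110 @ $4 = $1,460
Check: goods available $9,864 = COGS $8,404 + ending $1,460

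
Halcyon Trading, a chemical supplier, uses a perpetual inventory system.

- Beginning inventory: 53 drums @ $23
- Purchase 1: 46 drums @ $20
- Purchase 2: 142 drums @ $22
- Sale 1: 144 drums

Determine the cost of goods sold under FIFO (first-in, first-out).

COGS = $3,129

Sale 1 (144) [FIFO — oldest first]: 53 @ $23 + 46 @ $20 + 45 @ $22 = $3,129
Ending inventory: 97 @ $22 = $2,134
Check: goods available $5,263 = COGS $3,129 + ending $2,134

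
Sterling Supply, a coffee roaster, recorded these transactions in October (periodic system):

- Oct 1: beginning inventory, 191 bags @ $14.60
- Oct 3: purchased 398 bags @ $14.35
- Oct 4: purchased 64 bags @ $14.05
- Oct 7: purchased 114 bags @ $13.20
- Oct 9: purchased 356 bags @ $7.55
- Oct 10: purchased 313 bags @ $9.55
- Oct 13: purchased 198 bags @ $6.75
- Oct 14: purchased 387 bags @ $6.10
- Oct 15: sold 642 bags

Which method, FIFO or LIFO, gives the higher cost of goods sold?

FIFO

FIFO COGS: 191 @ $14.60 + 398 @ $14.35 + 53 @ $14.05 = $9,244.55
LIFO COGS: 387 @ $6.10 + 198 @ $6.75 + 57 @ $9.55 = $4,241.55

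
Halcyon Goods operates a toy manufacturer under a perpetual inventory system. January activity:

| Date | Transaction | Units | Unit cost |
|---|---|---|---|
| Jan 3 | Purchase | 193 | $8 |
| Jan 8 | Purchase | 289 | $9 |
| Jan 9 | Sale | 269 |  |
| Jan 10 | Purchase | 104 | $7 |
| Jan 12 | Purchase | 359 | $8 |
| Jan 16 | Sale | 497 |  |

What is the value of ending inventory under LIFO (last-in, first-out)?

Ending inventory = $1,432

Jan 9, 269 sold [LIFO — newest first]: 269 @ $9 = $2,421
Jan 16, 497 sold [LIFO — newest first]: 359 @ $8 + 104 @ $7 + 20 @ $9 + 14 @ $8 = $3,892
Total COGS = $2,421 + $3,892 = $6,313
Ending inventory: 179 @ $8 = $1,432
Check: goods available $7,745 = COGS $6,313 + ending $1,432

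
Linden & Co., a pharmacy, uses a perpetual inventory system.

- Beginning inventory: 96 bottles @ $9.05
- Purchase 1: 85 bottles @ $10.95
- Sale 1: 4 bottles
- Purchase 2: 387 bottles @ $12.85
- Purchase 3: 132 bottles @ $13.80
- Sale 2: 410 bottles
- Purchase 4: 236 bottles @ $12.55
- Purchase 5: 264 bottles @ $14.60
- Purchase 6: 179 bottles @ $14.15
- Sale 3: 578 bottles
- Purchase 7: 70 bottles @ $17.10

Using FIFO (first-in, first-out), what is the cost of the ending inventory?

Ending inventory = $6,766.65

Sale 1 (4) [FIFO — oldest first]: 4 @ $9.05 = $36.20
Sale 2 (410) [FIFO — oldest first]: 92 @ $9.05 + 85 @ $10.95 + 233 @ $12.85 = $4,757.40
Sale 3 (578) [FIFO — oldest first]: 154 @ $12.85 + 132 @ $13.80 + 236 @ $12.55 + 56 @ $14.60 = $7,579.90
Total COGS = $36.20 + $4,757.40 + $7,579.90 = $12,373.50
Ending inventory: 208 @ $14.60 + 179 @ $14.15 + 70 @ $17.10 = $6,766.65
Check: goods available $19,140.15 = COGS $12,373.50 + ending $6,766.65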